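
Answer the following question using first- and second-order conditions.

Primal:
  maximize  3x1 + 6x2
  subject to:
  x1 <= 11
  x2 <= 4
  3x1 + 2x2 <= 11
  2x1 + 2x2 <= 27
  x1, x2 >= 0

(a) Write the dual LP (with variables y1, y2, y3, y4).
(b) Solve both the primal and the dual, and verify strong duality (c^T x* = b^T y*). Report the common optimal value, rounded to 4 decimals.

The standard primal-dual pair for 'max c^T x s.t. A x <= b, x >= 0' is:
  Dual:  min b^T y  s.t.  A^T y >= c,  y >= 0.

So the dual LP is:
  minimize  11y1 + 4y2 + 11y3 + 27y4
  subject to:
    y1 + 3y3 + 2y4 >= 3
    y2 + 2y3 + 2y4 >= 6
    y1, y2, y3, y4 >= 0

Solving the primal: x* = (1, 4).
  primal value c^T x* = 27.
Solving the dual: y* = (0, 4, 1, 0).
  dual value b^T y* = 27.
Strong duality: c^T x* = b^T y*. Confirmed.

27


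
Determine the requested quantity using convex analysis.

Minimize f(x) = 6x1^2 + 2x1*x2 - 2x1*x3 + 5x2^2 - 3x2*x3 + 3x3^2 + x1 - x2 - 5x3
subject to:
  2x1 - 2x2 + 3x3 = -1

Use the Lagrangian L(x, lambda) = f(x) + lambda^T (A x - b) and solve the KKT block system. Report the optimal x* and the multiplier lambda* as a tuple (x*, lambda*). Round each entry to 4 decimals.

Form the Lagrangian:
  L(x, lambda) = (1/2) x^T Q x + c^T x + lambda^T (A x - b)
Stationarity (grad_x L = 0): Q x + c + A^T lambda = 0.
Primal feasibility: A x = b.

This gives the KKT block system:
  [ Q   A^T ] [ x     ]   [-c ]
  [ A    0  ] [ lambda ] = [ b ]

Solving the linear system:
  x*      = (-0.3654, 0.5385, 0.2692)
  lambda* = (1.4231)
  f(x*)   = -0.4135

x* = (-0.3654, 0.5385, 0.2692), lambda* = (1.4231)


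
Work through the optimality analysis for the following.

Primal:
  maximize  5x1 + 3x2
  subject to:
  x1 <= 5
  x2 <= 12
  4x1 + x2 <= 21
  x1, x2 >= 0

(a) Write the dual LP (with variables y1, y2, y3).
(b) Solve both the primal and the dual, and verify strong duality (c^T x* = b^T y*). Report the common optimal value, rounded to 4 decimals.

The standard primal-dual pair for 'max c^T x s.t. A x <= b, x >= 0' is:
  Dual:  min b^T y  s.t.  A^T y >= c,  y >= 0.

So the dual LP is:
  minimize  5y1 + 12y2 + 21y3
  subject to:
    y1 + 4y3 >= 5
    y2 + y3 >= 3
    y1, y2, y3 >= 0

Solving the primal: x* = (2.25, 12).
  primal value c^T x* = 47.25.
Solving the dual: y* = (0, 1.75, 1.25).
  dual value b^T y* = 47.25.
Strong duality: c^T x* = b^T y*. Confirmed.

47.25


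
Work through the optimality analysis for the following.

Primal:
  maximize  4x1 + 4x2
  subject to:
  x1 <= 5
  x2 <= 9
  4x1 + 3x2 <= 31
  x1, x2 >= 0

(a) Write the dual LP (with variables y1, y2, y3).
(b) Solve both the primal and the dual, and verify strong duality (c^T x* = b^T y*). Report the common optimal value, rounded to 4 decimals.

The standard primal-dual pair for 'max c^T x s.t. A x <= b, x >= 0' is:
  Dual:  min b^T y  s.t.  A^T y >= c,  y >= 0.

So the dual LP is:
  minimize  5y1 + 9y2 + 31y3
  subject to:
    y1 + 4y3 >= 4
    y2 + 3y3 >= 4
    y1, y2, y3 >= 0

Solving the primal: x* = (1, 9).
  primal value c^T x* = 40.
Solving the dual: y* = (0, 1, 1).
  dual value b^T y* = 40.
Strong duality: c^T x* = b^T y*. Confirmed.

40


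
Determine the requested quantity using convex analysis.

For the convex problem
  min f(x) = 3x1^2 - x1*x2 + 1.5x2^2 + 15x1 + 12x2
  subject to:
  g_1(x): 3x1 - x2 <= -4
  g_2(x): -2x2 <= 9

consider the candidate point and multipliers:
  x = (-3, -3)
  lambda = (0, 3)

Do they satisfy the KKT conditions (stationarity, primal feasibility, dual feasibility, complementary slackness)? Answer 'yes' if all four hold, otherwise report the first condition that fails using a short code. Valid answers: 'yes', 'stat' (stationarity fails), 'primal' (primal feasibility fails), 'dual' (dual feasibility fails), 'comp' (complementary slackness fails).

Gradient of f: grad f(x) = Q x + c = (0, 6)
Constraint values g_i(x) = a_i^T x - b_i:
  g_1((-3, -3)) = -2
  g_2((-3, -3)) = -3
Stationarity residual: grad f(x) + sum_i lambda_i a_i = (0, 0)
  -> stationarity OK
Primal feasibility (all g_i <= 0): OK
Dual feasibility (all lambda_i >= 0): OK
Complementary slackness (lambda_i * g_i(x) = 0 for all i): FAILS

Verdict: the first failing condition is complementary_slackness -> comp.

comp


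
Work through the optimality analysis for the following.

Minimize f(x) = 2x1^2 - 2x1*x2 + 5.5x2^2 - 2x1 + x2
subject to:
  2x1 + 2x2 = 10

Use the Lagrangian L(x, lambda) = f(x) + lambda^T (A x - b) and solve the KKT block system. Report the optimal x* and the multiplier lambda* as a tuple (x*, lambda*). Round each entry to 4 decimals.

Form the Lagrangian:
  L(x, lambda) = (1/2) x^T Q x + c^T x + lambda^T (A x - b)
Stationarity (grad_x L = 0): Q x + c + A^T lambda = 0.
Primal feasibility: A x = b.

This gives the KKT block system:
  [ Q   A^T ] [ x     ]   [-c ]
  [ A    0  ] [ lambda ] = [ b ]

Solving the linear system:
  x*      = (3.5789, 1.4211)
  lambda* = (-4.7368)
  f(x*)   = 20.8158

x* = (3.5789, 1.4211), lambda* = (-4.7368)


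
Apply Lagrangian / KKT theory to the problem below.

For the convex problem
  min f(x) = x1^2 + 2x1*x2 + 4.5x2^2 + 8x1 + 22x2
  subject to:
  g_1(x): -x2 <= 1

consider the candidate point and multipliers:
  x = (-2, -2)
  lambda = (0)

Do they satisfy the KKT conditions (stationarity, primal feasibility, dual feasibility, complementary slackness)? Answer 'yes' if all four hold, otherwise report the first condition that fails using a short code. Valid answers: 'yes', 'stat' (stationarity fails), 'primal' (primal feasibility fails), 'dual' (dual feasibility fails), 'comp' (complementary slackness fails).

Gradient of f: grad f(x) = Q x + c = (0, 0)
Constraint values g_i(x) = a_i^T x - b_i:
  g_1((-2, -2)) = 1
Stationarity residual: grad f(x) + sum_i lambda_i a_i = (0, 0)
  -> stationarity OK
Primal feasibility (all g_i <= 0): FAILS
Dual feasibility (all lambda_i >= 0): OK
Complementary slackness (lambda_i * g_i(x) = 0 for all i): OK

Verdict: the first failing condition is primal_feasibility -> primal.

primal


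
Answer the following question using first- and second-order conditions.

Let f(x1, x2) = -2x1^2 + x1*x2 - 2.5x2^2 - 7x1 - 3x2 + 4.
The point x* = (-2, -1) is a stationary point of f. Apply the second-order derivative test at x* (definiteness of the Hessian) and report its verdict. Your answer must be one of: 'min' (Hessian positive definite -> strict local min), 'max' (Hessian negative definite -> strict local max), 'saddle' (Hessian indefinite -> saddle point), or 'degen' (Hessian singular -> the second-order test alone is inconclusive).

Compute the Hessian H = grad^2 f:
  H = [[-4, 1], [1, -5]]
Verify stationarity: grad f(x*) = H x* + g = (0, 0).
Eigenvalues of H: -5.618, -3.382.
Both eigenvalues < 0, so H is negative definite -> x* is a strict local max.

max


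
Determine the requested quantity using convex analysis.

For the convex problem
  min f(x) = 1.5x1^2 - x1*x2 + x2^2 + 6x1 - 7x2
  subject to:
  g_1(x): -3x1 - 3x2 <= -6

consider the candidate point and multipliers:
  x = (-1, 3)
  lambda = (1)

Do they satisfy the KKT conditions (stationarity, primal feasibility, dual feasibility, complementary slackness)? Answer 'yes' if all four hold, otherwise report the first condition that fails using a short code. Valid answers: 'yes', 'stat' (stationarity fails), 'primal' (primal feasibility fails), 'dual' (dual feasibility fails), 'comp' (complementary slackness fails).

Gradient of f: grad f(x) = Q x + c = (0, 0)
Constraint values g_i(x) = a_i^T x - b_i:
  g_1((-1, 3)) = 0
Stationarity residual: grad f(x) + sum_i lambda_i a_i = (-3, -3)
  -> stationarity FAILS
Primal feasibility (all g_i <= 0): OK
Dual feasibility (all lambda_i >= 0): OK
Complementary slackness (lambda_i * g_i(x) = 0 for all i): OK

Verdict: the first failing condition is stationarity -> stat.

stat


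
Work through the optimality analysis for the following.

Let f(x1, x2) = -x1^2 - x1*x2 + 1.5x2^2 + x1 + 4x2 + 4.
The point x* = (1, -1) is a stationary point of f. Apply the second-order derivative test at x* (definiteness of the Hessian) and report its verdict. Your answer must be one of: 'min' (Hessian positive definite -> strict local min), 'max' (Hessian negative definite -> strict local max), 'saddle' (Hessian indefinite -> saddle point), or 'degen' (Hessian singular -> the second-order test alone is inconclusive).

Compute the Hessian H = grad^2 f:
  H = [[-2, -1], [-1, 3]]
Verify stationarity: grad f(x*) = H x* + g = (0, 0).
Eigenvalues of H: -2.1926, 3.1926.
Eigenvalues have mixed signs, so H is indefinite -> x* is a saddle point.

saddle


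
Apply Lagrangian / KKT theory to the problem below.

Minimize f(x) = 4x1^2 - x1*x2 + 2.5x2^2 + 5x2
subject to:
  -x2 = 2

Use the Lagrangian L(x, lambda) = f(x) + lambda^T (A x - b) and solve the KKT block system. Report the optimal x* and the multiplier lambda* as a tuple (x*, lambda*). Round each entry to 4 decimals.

Form the Lagrangian:
  L(x, lambda) = (1/2) x^T Q x + c^T x + lambda^T (A x - b)
Stationarity (grad_x L = 0): Q x + c + A^T lambda = 0.
Primal feasibility: A x = b.

This gives the KKT block system:
  [ Q   A^T ] [ x     ]   [-c ]
  [ A    0  ] [ lambda ] = [ b ]

Solving the linear system:
  x*      = (-0.25, -2)
  lambda* = (-4.75)
  f(x*)   = -0.25

x* = (-0.25, -2), lambda* = (-4.75)


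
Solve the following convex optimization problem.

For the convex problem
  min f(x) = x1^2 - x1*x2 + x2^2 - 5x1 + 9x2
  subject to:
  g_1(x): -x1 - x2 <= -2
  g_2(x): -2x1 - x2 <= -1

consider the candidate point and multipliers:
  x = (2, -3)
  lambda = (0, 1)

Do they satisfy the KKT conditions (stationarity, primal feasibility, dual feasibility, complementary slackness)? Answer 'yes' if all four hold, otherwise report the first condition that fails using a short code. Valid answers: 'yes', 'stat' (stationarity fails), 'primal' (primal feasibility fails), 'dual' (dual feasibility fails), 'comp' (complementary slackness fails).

Gradient of f: grad f(x) = Q x + c = (2, 1)
Constraint values g_i(x) = a_i^T x - b_i:
  g_1((2, -3)) = 3
  g_2((2, -3)) = 0
Stationarity residual: grad f(x) + sum_i lambda_i a_i = (0, 0)
  -> stationarity OK
Primal feasibility (all g_i <= 0): FAILS
Dual feasibility (all lambda_i >= 0): OK
Complementary slackness (lambda_i * g_i(x) = 0 for all i): OK

Verdict: the first failing condition is primal_feasibility -> primal.

primal


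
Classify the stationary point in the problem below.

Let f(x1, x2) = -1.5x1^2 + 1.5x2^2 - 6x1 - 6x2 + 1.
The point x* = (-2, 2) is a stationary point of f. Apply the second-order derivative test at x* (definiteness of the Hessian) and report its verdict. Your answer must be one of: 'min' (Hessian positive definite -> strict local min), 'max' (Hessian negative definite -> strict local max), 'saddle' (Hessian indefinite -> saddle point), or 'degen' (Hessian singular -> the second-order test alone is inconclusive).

Compute the Hessian H = grad^2 f:
  H = [[-3, 0], [0, 3]]
Verify stationarity: grad f(x*) = H x* + g = (0, 0).
Eigenvalues of H: -3, 3.
Eigenvalues have mixed signs, so H is indefinite -> x* is a saddle point.

saddle


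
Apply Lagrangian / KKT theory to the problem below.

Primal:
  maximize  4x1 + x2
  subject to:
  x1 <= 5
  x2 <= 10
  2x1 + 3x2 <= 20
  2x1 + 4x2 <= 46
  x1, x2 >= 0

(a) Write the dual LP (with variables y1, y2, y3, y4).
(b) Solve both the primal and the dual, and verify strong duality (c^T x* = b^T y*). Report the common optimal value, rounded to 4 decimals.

The standard primal-dual pair for 'max c^T x s.t. A x <= b, x >= 0' is:
  Dual:  min b^T y  s.t.  A^T y >= c,  y >= 0.

So the dual LP is:
  minimize  5y1 + 10y2 + 20y3 + 46y4
  subject to:
    y1 + 2y3 + 2y4 >= 4
    y2 + 3y3 + 4y4 >= 1
    y1, y2, y3, y4 >= 0

Solving the primal: x* = (5, 3.3333).
  primal value c^T x* = 23.3333.
Solving the dual: y* = (3.3333, 0, 0.3333, 0).
  dual value b^T y* = 23.3333.
Strong duality: c^T x* = b^T y*. Confirmed.

23.3333


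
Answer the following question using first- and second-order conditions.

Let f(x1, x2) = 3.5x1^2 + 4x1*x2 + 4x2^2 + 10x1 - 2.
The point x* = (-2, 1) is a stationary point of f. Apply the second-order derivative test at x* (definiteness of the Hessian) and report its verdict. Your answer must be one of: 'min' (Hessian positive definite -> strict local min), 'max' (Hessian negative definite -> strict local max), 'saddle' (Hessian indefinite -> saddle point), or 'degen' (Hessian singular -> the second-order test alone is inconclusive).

Compute the Hessian H = grad^2 f:
  H = [[7, 4], [4, 8]]
Verify stationarity: grad f(x*) = H x* + g = (0, 0).
Eigenvalues of H: 3.4689, 11.5311.
Both eigenvalues > 0, so H is positive definite -> x* is a strict local min.

min


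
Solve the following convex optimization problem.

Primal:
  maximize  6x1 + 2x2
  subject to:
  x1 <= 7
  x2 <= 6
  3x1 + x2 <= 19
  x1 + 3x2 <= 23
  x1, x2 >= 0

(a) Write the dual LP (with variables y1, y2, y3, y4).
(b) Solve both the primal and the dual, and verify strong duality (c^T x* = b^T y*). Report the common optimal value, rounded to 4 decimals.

The standard primal-dual pair for 'max c^T x s.t. A x <= b, x >= 0' is:
  Dual:  min b^T y  s.t.  A^T y >= c,  y >= 0.

So the dual LP is:
  minimize  7y1 + 6y2 + 19y3 + 23y4
  subject to:
    y1 + 3y3 + y4 >= 6
    y2 + y3 + 3y4 >= 2
    y1, y2, y3, y4 >= 0

Solving the primal: x* = (4.3333, 6).
  primal value c^T x* = 38.
Solving the dual: y* = (0, 0, 2, 0).
  dual value b^T y* = 38.
Strong duality: c^T x* = b^T y*. Confirmed.

38


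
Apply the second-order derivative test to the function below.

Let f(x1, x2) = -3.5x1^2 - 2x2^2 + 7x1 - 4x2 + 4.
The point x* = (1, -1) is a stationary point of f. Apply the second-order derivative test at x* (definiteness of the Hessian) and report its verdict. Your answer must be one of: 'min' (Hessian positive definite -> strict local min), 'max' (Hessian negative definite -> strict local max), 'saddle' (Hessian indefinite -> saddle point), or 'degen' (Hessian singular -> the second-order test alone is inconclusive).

Compute the Hessian H = grad^2 f:
  H = [[-7, 0], [0, -4]]
Verify stationarity: grad f(x*) = H x* + g = (0, 0).
Eigenvalues of H: -7, -4.
Both eigenvalues < 0, so H is negative definite -> x* is a strict local max.

max


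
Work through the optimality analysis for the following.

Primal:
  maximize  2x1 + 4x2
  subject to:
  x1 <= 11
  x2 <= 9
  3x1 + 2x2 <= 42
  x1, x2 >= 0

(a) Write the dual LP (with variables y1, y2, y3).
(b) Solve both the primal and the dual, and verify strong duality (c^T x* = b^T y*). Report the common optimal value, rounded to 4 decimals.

The standard primal-dual pair for 'max c^T x s.t. A x <= b, x >= 0' is:
  Dual:  min b^T y  s.t.  A^T y >= c,  y >= 0.

So the dual LP is:
  minimize  11y1 + 9y2 + 42y3
  subject to:
    y1 + 3y3 >= 2
    y2 + 2y3 >= 4
    y1, y2, y3 >= 0

Solving the primal: x* = (8, 9).
  primal value c^T x* = 52.
Solving the dual: y* = (0, 2.6667, 0.6667).
  dual value b^T y* = 52.
Strong duality: c^T x* = b^T y*. Confirmed.

52


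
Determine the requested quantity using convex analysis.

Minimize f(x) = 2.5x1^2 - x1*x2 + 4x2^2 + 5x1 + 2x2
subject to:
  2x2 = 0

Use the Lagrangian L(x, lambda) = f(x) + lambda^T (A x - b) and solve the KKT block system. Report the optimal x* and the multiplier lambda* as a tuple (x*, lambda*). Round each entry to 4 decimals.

Form the Lagrangian:
  L(x, lambda) = (1/2) x^T Q x + c^T x + lambda^T (A x - b)
Stationarity (grad_x L = 0): Q x + c + A^T lambda = 0.
Primal feasibility: A x = b.

This gives the KKT block system:
  [ Q   A^T ] [ x     ]   [-c ]
  [ A    0  ] [ lambda ] = [ b ]

Solving the linear system:
  x*      = (-1, 0)
  lambda* = (-1.5)
  f(x*)   = -2.5

x* = (-1, 0), lambda* = (-1.5)


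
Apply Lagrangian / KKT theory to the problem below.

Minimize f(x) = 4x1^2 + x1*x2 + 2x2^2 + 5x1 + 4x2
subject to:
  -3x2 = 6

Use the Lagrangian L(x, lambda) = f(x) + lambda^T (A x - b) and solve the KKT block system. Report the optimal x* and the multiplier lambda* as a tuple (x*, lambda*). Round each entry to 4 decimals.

Form the Lagrangian:
  L(x, lambda) = (1/2) x^T Q x + c^T x + lambda^T (A x - b)
Stationarity (grad_x L = 0): Q x + c + A^T lambda = 0.
Primal feasibility: A x = b.

This gives the KKT block system:
  [ Q   A^T ] [ x     ]   [-c ]
  [ A    0  ] [ lambda ] = [ b ]

Solving the linear system:
  x*      = (-0.375, -2)
  lambda* = (-1.4583)
  f(x*)   = -0.5625

x* = (-0.375, -2), lambda* = (-1.4583)


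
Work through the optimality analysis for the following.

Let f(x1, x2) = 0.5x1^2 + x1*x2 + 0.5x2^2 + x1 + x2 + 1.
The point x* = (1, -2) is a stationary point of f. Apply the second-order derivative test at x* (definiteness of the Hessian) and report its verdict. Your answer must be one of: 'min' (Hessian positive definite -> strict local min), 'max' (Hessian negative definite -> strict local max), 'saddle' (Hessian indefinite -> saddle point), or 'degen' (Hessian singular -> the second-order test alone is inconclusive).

Compute the Hessian H = grad^2 f:
  H = [[1, 1], [1, 1]]
Verify stationarity: grad f(x*) = H x* + g = (0, 0).
Eigenvalues of H: 0, 2.
H has a zero eigenvalue (singular; positive semidefinite but not definite), so H is neither positive definite, negative definite, nor indefinite. The second-order test alone is inconclusive -> degen.
(Indeed, f is constant along the null direction of H through x*, so x* is not a strict local extremum.)

degen


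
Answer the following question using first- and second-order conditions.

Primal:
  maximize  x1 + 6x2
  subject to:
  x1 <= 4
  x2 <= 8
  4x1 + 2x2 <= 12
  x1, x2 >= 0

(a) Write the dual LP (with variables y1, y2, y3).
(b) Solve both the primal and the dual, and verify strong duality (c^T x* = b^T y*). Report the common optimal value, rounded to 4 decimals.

The standard primal-dual pair for 'max c^T x s.t. A x <= b, x >= 0' is:
  Dual:  min b^T y  s.t.  A^T y >= c,  y >= 0.

So the dual LP is:
  minimize  4y1 + 8y2 + 12y3
  subject to:
    y1 + 4y3 >= 1
    y2 + 2y3 >= 6
    y1, y2, y3 >= 0

Solving the primal: x* = (0, 6).
  primal value c^T x* = 36.
Solving the dual: y* = (0, 0, 3).
  dual value b^T y* = 36.
Strong duality: c^T x* = b^T y*. Confirmed.

36


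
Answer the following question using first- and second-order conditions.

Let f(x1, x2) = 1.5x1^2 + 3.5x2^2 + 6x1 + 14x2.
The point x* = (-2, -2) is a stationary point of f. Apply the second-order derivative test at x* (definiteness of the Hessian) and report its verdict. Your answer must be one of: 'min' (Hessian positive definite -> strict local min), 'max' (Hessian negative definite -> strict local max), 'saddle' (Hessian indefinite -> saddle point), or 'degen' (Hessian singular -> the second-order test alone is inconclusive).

Compute the Hessian H = grad^2 f:
  H = [[3, 0], [0, 7]]
Verify stationarity: grad f(x*) = H x* + g = (0, 0).
Eigenvalues of H: 3, 7.
Both eigenvalues > 0, so H is positive definite -> x* is a strict local min.

min


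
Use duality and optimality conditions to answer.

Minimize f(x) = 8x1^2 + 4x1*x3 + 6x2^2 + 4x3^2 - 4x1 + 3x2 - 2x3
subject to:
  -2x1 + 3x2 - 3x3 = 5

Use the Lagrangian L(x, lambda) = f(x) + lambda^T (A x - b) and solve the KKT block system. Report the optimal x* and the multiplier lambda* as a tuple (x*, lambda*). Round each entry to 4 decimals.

Form the Lagrangian:
  L(x, lambda) = (1/2) x^T Q x + c^T x + lambda^T (A x - b)
Stationarity (grad_x L = 0): Q x + c + A^T lambda = 0.
Primal feasibility: A x = b.

This gives the KKT block system:
  [ Q   A^T ] [ x     ]   [-c ]
  [ A    0  ] [ lambda ] = [ b ]

Solving the linear system:
  x*      = (0.0896, 0.6226, -1.1038)
  lambda* = (-3.4906)
  f(x*)   = 10.5849

x* = (0.0896, 0.6226, -1.1038), lambda* = (-3.4906)


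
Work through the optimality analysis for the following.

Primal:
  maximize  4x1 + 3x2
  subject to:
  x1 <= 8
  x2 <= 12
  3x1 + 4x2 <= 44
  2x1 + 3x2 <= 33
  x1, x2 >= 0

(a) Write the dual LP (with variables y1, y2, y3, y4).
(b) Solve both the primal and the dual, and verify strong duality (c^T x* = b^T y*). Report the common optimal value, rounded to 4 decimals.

The standard primal-dual pair for 'max c^T x s.t. A x <= b, x >= 0' is:
  Dual:  min b^T y  s.t.  A^T y >= c,  y >= 0.

So the dual LP is:
  minimize  8y1 + 12y2 + 44y3 + 33y4
  subject to:
    y1 + 3y3 + 2y4 >= 4
    y2 + 4y3 + 3y4 >= 3
    y1, y2, y3, y4 >= 0

Solving the primal: x* = (8, 5).
  primal value c^T x* = 47.
Solving the dual: y* = (1.75, 0, 0.75, 0).
  dual value b^T y* = 47.
Strong duality: c^T x* = b^T y*. Confirmed.

47


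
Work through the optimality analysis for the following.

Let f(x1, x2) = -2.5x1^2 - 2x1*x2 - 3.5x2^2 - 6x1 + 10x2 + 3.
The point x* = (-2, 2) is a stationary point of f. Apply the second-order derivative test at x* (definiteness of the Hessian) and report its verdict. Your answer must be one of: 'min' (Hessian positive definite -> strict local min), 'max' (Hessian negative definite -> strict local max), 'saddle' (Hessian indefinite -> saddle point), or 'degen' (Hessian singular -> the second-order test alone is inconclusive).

Compute the Hessian H = grad^2 f:
  H = [[-5, -2], [-2, -7]]
Verify stationarity: grad f(x*) = H x* + g = (0, 0).
Eigenvalues of H: -8.2361, -3.7639.
Both eigenvalues < 0, so H is negative definite -> x* is a strict local max.

max


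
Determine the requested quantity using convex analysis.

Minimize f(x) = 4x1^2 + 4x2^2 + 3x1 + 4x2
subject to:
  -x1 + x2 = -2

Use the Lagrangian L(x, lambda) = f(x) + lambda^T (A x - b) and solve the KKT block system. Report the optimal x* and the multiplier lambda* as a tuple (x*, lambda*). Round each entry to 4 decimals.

Form the Lagrangian:
  L(x, lambda) = (1/2) x^T Q x + c^T x + lambda^T (A x - b)
Stationarity (grad_x L = 0): Q x + c + A^T lambda = 0.
Primal feasibility: A x = b.

This gives the KKT block system:
  [ Q   A^T ] [ x     ]   [-c ]
  [ A    0  ] [ lambda ] = [ b ]

Solving the linear system:
  x*      = (0.5625, -1.4375)
  lambda* = (7.5)
  f(x*)   = 5.4688

x* = (0.5625, -1.4375), lambda* = (7.5)


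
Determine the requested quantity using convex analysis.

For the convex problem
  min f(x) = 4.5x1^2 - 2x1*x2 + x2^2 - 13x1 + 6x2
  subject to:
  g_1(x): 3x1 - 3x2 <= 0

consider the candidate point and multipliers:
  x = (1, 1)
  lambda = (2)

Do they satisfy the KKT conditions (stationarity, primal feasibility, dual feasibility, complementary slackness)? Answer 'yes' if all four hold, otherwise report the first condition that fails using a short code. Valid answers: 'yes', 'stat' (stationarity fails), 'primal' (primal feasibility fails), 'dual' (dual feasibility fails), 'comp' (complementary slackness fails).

Gradient of f: grad f(x) = Q x + c = (-6, 6)
Constraint values g_i(x) = a_i^T x - b_i:
  g_1((1, 1)) = 0
Stationarity residual: grad f(x) + sum_i lambda_i a_i = (0, 0)
  -> stationarity OK
Primal feasibility (all g_i <= 0): OK
Dual feasibility (all lambda_i >= 0): OK
Complementary slackness (lambda_i * g_i(x) = 0 for all i): OK

Verdict: yes, KKT holds.

yes


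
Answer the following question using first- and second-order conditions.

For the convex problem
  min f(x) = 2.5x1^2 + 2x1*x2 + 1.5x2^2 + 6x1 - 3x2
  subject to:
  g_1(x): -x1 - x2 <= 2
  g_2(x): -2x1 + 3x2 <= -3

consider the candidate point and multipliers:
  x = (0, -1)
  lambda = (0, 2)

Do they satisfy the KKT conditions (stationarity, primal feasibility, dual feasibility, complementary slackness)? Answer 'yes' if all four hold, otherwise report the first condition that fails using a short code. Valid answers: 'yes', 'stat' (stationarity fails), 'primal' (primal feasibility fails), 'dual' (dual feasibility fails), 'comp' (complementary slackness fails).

Gradient of f: grad f(x) = Q x + c = (4, -6)
Constraint values g_i(x) = a_i^T x - b_i:
  g_1((0, -1)) = -1
  g_2((0, -1)) = 0
Stationarity residual: grad f(x) + sum_i lambda_i a_i = (0, 0)
  -> stationarity OK
Primal feasibility (all g_i <= 0): OK
Dual feasibility (all lambda_i >= 0): OK
Complementary slackness (lambda_i * g_i(x) = 0 for all i): OK

Verdict: yes, KKT holds.

yes


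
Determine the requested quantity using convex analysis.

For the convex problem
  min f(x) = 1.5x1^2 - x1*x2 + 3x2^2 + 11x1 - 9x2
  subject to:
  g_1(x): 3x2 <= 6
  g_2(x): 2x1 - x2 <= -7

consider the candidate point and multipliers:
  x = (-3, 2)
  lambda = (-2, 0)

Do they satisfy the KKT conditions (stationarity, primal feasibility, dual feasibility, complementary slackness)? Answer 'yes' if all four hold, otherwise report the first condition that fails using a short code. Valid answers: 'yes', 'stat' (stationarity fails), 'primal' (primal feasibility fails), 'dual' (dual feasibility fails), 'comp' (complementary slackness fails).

Gradient of f: grad f(x) = Q x + c = (0, 6)
Constraint values g_i(x) = a_i^T x - b_i:
  g_1((-3, 2)) = 0
  g_2((-3, 2)) = -1
Stationarity residual: grad f(x) + sum_i lambda_i a_i = (0, 0)
  -> stationarity OK
Primal feasibility (all g_i <= 0): OK
Dual feasibility (all lambda_i >= 0): FAILS
Complementary slackness (lambda_i * g_i(x) = 0 for all i): OK

Verdict: the first failing condition is dual_feasibility -> dual.

dual


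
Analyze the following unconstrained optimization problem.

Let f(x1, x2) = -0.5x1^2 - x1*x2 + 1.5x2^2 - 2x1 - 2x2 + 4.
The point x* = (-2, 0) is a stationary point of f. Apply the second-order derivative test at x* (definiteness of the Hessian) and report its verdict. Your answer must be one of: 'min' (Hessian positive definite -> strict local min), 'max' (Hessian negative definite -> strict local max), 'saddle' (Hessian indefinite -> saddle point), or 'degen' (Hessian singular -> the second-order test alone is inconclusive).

Compute the Hessian H = grad^2 f:
  H = [[-1, -1], [-1, 3]]
Verify stationarity: grad f(x*) = H x* + g = (0, 0).
Eigenvalues of H: -1.2361, 3.2361.
Eigenvalues have mixed signs, so H is indefinite -> x* is a saddle point.

saddle


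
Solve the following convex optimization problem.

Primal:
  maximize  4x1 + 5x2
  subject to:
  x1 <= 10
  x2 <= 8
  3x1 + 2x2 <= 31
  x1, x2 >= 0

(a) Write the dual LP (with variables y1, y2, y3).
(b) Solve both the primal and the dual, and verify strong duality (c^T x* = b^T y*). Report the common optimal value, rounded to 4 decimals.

The standard primal-dual pair for 'max c^T x s.t. A x <= b, x >= 0' is:
  Dual:  min b^T y  s.t.  A^T y >= c,  y >= 0.

So the dual LP is:
  minimize  10y1 + 8y2 + 31y3
  subject to:
    y1 + 3y3 >= 4
    y2 + 2y3 >= 5
    y1, y2, y3 >= 0

Solving the primal: x* = (5, 8).
  primal value c^T x* = 60.
Solving the dual: y* = (0, 2.3333, 1.3333).
  dual value b^T y* = 60.
Strong duality: c^T x* = b^T y*. Confirmed.

60


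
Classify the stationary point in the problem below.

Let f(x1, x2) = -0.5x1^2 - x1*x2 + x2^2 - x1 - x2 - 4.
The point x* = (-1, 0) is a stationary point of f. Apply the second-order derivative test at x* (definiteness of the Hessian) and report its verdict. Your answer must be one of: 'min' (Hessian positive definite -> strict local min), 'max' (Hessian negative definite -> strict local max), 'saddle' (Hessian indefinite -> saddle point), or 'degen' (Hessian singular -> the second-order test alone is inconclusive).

Compute the Hessian H = grad^2 f:
  H = [[-1, -1], [-1, 2]]
Verify stationarity: grad f(x*) = H x* + g = (0, 0).
Eigenvalues of H: -1.3028, 2.3028.
Eigenvalues have mixed signs, so H is indefinite -> x* is a saddle point.

saddle


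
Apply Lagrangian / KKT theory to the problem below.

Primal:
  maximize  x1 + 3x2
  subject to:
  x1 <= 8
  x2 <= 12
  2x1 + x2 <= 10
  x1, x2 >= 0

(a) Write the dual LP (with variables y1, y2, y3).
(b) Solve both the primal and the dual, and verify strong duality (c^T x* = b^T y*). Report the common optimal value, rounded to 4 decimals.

The standard primal-dual pair for 'max c^T x s.t. A x <= b, x >= 0' is:
  Dual:  min b^T y  s.t.  A^T y >= c,  y >= 0.

So the dual LP is:
  minimize  8y1 + 12y2 + 10y3
  subject to:
    y1 + 2y3 >= 1
    y2 + y3 >= 3
    y1, y2, y3 >= 0

Solving the primal: x* = (0, 10).
  primal value c^T x* = 30.
Solving the dual: y* = (0, 0, 3).
  dual value b^T y* = 30.
Strong duality: c^T x* = b^T y*. Confirmed.

30


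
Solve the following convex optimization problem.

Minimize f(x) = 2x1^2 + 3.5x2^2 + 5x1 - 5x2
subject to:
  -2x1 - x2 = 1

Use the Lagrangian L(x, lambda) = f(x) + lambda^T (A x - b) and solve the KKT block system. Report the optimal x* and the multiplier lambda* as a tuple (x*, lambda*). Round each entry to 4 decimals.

Form the Lagrangian:
  L(x, lambda) = (1/2) x^T Q x + c^T x + lambda^T (A x - b)
Stationarity (grad_x L = 0): Q x + c + A^T lambda = 0.
Primal feasibility: A x = b.

This gives the KKT block system:
  [ Q   A^T ] [ x     ]   [-c ]
  [ A    0  ] [ lambda ] = [ b ]

Solving the linear system:
  x*      = (-0.9062, 0.8125)
  lambda* = (0.6875)
  f(x*)   = -4.6406

x* = (-0.9062, 0.8125), lambda* = (0.6875)


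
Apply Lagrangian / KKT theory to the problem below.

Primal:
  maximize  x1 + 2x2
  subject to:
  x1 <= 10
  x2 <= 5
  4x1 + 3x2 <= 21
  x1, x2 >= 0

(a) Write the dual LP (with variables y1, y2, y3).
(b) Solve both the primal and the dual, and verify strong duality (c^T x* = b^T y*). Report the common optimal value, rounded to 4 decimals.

The standard primal-dual pair for 'max c^T x s.t. A x <= b, x >= 0' is:
  Dual:  min b^T y  s.t.  A^T y >= c,  y >= 0.

So the dual LP is:
  minimize  10y1 + 5y2 + 21y3
  subject to:
    y1 + 4y3 >= 1
    y2 + 3y3 >= 2
    y1, y2, y3 >= 0

Solving the primal: x* = (1.5, 5).
  primal value c^T x* = 11.5.
Solving the dual: y* = (0, 1.25, 0.25).
  dual value b^T y* = 11.5.
Strong duality: c^T x* = b^T y*. Confirmed.

11.5


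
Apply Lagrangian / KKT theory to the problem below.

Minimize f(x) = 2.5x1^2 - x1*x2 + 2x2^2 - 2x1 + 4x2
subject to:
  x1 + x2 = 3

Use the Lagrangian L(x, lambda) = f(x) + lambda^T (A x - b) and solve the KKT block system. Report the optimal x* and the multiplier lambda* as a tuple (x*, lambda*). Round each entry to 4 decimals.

Form the Lagrangian:
  L(x, lambda) = (1/2) x^T Q x + c^T x + lambda^T (A x - b)
Stationarity (grad_x L = 0): Q x + c + A^T lambda = 0.
Primal feasibility: A x = b.

This gives the KKT block system:
  [ Q   A^T ] [ x     ]   [-c ]
  [ A    0  ] [ lambda ] = [ b ]

Solving the linear system:
  x*      = (1.9091, 1.0909)
  lambda* = (-6.4545)
  f(x*)   = 9.9545

x* = (1.9091, 1.0909), lambda* = (-6.4545)


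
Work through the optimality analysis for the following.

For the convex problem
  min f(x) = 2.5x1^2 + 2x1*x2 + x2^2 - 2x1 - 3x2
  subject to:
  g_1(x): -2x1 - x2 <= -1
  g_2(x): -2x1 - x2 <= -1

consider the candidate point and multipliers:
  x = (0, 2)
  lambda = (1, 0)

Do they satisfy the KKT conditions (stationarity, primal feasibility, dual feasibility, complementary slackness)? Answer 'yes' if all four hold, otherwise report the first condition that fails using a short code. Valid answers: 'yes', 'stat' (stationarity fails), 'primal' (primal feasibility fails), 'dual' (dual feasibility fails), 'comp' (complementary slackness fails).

Gradient of f: grad f(x) = Q x + c = (2, 1)
Constraint values g_i(x) = a_i^T x - b_i:
  g_1((0, 2)) = -1
  g_2((0, 2)) = -1
Stationarity residual: grad f(x) + sum_i lambda_i a_i = (0, 0)
  -> stationarity OK
Primal feasibility (all g_i <= 0): OK
Dual feasibility (all lambda_i >= 0): OK
Complementary slackness (lambda_i * g_i(x) = 0 for all i): FAILS

Verdict: the first failing condition is complementary_slackness -> comp.

comp


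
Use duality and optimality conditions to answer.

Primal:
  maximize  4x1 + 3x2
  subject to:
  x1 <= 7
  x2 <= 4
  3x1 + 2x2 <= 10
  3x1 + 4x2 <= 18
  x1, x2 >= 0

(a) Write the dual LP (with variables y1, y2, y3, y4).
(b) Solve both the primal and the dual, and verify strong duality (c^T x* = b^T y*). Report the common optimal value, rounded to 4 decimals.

The standard primal-dual pair for 'max c^T x s.t. A x <= b, x >= 0' is:
  Dual:  min b^T y  s.t.  A^T y >= c,  y >= 0.

So the dual LP is:
  minimize  7y1 + 4y2 + 10y3 + 18y4
  subject to:
    y1 + 3y3 + 3y4 >= 4
    y2 + 2y3 + 4y4 >= 3
    y1, y2, y3, y4 >= 0

Solving the primal: x* = (0.6667, 4).
  primal value c^T x* = 14.6667.
Solving the dual: y* = (0, 0, 1.1667, 0.1667).
  dual value b^T y* = 14.6667.
Strong duality: c^T x* = b^T y*. Confirmed.

14.6667


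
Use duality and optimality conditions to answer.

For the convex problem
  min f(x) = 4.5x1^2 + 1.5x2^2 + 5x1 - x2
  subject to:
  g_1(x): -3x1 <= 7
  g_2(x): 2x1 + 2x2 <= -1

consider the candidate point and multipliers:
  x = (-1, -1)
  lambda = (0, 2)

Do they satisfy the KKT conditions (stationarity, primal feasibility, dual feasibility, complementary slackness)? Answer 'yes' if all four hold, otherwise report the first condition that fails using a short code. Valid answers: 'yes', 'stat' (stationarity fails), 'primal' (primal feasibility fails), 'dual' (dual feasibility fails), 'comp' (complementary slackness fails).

Gradient of f: grad f(x) = Q x + c = (-4, -4)
Constraint values g_i(x) = a_i^T x - b_i:
  g_1((-1, -1)) = -4
  g_2((-1, -1)) = -3
Stationarity residual: grad f(x) + sum_i lambda_i a_i = (0, 0)
  -> stationarity OK
Primal feasibility (all g_i <= 0): OK
Dual feasibility (all lambda_i >= 0): OK
Complementary slackness (lambda_i * g_i(x) = 0 for all i): FAILS

Verdict: the first failing condition is complementary_slackness -> comp.

comp


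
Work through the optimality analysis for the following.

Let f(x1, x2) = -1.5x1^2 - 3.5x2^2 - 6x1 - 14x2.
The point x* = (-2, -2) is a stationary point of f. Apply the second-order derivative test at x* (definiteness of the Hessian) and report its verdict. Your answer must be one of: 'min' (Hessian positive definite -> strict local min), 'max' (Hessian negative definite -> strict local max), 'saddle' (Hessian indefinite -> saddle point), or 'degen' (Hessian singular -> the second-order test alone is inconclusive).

Compute the Hessian H = grad^2 f:
  H = [[-3, 0], [0, -7]]
Verify stationarity: grad f(x*) = H x* + g = (0, 0).
Eigenvalues of H: -7, -3.
Both eigenvalues < 0, so H is negative definite -> x* is a strict local max.

max


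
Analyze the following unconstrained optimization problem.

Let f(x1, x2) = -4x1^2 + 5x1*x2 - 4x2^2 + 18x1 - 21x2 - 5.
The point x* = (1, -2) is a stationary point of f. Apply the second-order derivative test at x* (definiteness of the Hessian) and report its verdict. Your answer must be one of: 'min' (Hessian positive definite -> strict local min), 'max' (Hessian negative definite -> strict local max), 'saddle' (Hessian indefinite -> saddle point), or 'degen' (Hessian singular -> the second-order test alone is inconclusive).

Compute the Hessian H = grad^2 f:
  H = [[-8, 5], [5, -8]]
Verify stationarity: grad f(x*) = H x* + g = (0, 0).
Eigenvalues of H: -13, -3.
Both eigenvalues < 0, so H is negative definite -> x* is a strict local max.

max


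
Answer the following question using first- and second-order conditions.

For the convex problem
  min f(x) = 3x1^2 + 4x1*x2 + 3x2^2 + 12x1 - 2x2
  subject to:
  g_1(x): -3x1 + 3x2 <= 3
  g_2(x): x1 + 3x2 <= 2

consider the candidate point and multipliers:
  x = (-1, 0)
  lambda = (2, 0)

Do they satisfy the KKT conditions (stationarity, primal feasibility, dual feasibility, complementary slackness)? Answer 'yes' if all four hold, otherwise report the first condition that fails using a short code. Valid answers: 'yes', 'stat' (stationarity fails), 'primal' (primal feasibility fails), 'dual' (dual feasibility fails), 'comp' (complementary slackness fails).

Gradient of f: grad f(x) = Q x + c = (6, -6)
Constraint values g_i(x) = a_i^T x - b_i:
  g_1((-1, 0)) = 0
  g_2((-1, 0)) = -3
Stationarity residual: grad f(x) + sum_i lambda_i a_i = (0, 0)
  -> stationarity OK
Primal feasibility (all g_i <= 0): OK
Dual feasibility (all lambda_i >= 0): OK
Complementary slackness (lambda_i * g_i(x) = 0 for all i): OK

Verdict: yes, KKT holds.

yes


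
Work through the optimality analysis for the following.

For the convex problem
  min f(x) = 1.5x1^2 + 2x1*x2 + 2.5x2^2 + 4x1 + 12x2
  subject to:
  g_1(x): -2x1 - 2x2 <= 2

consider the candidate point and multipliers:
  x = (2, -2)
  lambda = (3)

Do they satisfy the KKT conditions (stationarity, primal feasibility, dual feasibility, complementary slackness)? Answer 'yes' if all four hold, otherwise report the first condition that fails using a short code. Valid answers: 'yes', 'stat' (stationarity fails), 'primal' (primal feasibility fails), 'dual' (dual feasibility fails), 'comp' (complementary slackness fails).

Gradient of f: grad f(x) = Q x + c = (6, 6)
Constraint values g_i(x) = a_i^T x - b_i:
  g_1((2, -2)) = -2
Stationarity residual: grad f(x) + sum_i lambda_i a_i = (0, 0)
  -> stationarity OK
Primal feasibility (all g_i <= 0): OK
Dual feasibility (all lambda_i >= 0): OK
Complementary slackness (lambda_i * g_i(x) = 0 for all i): FAILS

Verdict: the first failing condition is complementary_slackness -> comp.

comp


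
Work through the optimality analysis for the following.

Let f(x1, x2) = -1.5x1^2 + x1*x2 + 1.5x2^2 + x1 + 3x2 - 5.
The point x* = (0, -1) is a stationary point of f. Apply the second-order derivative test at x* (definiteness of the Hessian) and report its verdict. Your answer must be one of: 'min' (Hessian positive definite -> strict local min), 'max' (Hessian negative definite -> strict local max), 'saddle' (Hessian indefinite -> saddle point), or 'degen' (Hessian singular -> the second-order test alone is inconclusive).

Compute the Hessian H = grad^2 f:
  H = [[-3, 1], [1, 3]]
Verify stationarity: grad f(x*) = H x* + g = (0, 0).
Eigenvalues of H: -3.1623, 3.1623.
Eigenvalues have mixed signs, so H is indefinite -> x* is a saddle point.

saddle


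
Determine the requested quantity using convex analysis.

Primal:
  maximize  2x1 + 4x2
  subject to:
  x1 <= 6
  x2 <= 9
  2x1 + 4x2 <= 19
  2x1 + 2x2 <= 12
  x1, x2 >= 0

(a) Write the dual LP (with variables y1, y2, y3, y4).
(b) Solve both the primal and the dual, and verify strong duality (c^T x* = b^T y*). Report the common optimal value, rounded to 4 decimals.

The standard primal-dual pair for 'max c^T x s.t. A x <= b, x >= 0' is:
  Dual:  min b^T y  s.t.  A^T y >= c,  y >= 0.

So the dual LP is:
  minimize  6y1 + 9y2 + 19y3 + 12y4
  subject to:
    y1 + 2y3 + 2y4 >= 2
    y2 + 4y3 + 2y4 >= 4
    y1, y2, y3, y4 >= 0

Solving the primal: x* = (2.5, 3.5).
  primal value c^T x* = 19.
Solving the dual: y* = (0, 0, 1, 0).
  dual value b^T y* = 19.
Strong duality: c^T x* = b^T y*. Confirmed.

19


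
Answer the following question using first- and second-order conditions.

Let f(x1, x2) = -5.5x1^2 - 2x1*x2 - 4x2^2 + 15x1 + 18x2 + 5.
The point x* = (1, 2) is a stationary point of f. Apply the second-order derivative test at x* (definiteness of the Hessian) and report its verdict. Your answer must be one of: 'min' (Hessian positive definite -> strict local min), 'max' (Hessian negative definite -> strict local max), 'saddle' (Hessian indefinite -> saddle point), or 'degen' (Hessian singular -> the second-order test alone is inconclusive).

Compute the Hessian H = grad^2 f:
  H = [[-11, -2], [-2, -8]]
Verify stationarity: grad f(x*) = H x* + g = (0, 0).
Eigenvalues of H: -12, -7.
Both eigenvalues < 0, so H is negative definite -> x* is a strict local max.

max


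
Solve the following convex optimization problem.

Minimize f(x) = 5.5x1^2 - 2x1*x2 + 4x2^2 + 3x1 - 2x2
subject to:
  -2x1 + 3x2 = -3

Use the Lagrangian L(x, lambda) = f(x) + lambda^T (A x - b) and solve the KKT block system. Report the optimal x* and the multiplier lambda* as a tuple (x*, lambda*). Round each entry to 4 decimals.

Form the Lagrangian:
  L(x, lambda) = (1/2) x^T Q x + c^T x + lambda^T (A x - b)
Stationarity (grad_x L = 0): Q x + c + A^T lambda = 0.
Primal feasibility: A x = b.

This gives the KKT block system:
  [ Q   A^T ] [ x     ]   [-c ]
  [ A    0  ] [ lambda ] = [ b ]

Solving the linear system:
  x*      = (0.1402, -0.9065)
  lambda* = (3.1776)
  f(x*)   = 5.8832

x* = (0.1402, -0.9065), lambda* = (3.1776)


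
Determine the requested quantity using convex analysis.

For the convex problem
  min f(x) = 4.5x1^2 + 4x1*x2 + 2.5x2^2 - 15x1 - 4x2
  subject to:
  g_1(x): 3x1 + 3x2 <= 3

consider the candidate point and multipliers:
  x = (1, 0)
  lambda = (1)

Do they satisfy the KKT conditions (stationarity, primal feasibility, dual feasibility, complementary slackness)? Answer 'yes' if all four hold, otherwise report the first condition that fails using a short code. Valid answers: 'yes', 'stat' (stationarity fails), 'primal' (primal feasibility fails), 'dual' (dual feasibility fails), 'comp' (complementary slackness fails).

Gradient of f: grad f(x) = Q x + c = (-6, 0)
Constraint values g_i(x) = a_i^T x - b_i:
  g_1((1, 0)) = 0
Stationarity residual: grad f(x) + sum_i lambda_i a_i = (-3, 3)
  -> stationarity FAILS
Primal feasibility (all g_i <= 0): OK
Dual feasibility (all lambda_i >= 0): OK
Complementary slackness (lambda_i * g_i(x) = 0 for all i): OK

Verdict: the first failing condition is stationarity -> stat.

stat
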